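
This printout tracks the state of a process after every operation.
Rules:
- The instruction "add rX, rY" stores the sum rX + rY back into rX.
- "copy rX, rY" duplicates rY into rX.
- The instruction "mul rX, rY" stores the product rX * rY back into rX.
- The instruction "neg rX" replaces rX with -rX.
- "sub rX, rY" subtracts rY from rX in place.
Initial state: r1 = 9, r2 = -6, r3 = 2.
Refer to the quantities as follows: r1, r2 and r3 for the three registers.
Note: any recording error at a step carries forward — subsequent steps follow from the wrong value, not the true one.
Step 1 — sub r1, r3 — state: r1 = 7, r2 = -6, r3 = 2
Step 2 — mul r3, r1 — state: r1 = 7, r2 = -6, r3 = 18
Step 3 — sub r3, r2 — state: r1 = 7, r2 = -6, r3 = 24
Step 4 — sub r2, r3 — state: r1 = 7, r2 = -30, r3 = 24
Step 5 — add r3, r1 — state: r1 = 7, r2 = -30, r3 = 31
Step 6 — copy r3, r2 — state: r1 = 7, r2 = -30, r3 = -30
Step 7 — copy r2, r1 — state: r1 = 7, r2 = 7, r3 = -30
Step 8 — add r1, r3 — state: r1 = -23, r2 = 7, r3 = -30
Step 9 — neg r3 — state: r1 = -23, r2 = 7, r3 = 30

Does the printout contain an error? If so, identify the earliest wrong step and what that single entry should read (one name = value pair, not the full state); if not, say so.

Step 1: r1 = 9 - 2 = 7 — confirmed correct.
Step 2: r3 = 2 * 7 = 14 — first mismatch against the printout.
So the first discrepancy is step 2, where the right value is r3 = 14.

step 2, r3 = 14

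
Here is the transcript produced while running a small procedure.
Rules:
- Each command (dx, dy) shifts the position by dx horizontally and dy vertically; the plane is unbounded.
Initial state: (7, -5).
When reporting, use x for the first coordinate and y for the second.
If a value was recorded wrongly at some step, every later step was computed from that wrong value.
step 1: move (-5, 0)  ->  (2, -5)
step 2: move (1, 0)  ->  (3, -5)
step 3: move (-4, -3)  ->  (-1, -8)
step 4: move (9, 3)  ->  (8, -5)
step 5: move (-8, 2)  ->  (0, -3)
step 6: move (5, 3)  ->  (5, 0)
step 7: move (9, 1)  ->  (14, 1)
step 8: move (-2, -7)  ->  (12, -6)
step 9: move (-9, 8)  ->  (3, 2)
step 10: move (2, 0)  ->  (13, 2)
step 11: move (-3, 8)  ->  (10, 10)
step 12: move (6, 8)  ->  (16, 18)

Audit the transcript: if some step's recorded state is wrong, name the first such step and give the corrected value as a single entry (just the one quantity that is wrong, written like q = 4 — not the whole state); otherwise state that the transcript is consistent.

step 10, x = 5

step 1: x = 7 + (-5) = 2, y = -5 + (0) = -5 -> matches
step 2: x = 2 + (1) = 3, y = -5 + (0) = -5 -> consistent with the transcript
step 3: x = 3 + (-4) = -1, y = -5 + (-3) = -8 -> confirmed correct
step 4: x = -1 + (9) = 8, y = -8 + (3) = -5 -> agrees with the transcript
step 5: x = 8 + (-8) = 0, y = -5 + (2) = -3 -> consistent with the transcript
step 6: x = 0 + (5) = 5, y = -3 + (3) = 0 -> no discrepancy
step 7: x = 5 + (9) = 14, y = 0 + (1) = 1 -> exactly as logged
step 8: x = 14 + (-2) = 12, y = 1 + (-7) = -6 -> exactly as logged
step 9: x = 12 + (-9) = 3, y = -6 + (8) = 2 -> same as recorded
step 10: x = 3 + (2) = 5, y = 2 + (0) = 2 -> first mismatch against the transcript
So the first discrepancy is step 10, where the right value is x = 5.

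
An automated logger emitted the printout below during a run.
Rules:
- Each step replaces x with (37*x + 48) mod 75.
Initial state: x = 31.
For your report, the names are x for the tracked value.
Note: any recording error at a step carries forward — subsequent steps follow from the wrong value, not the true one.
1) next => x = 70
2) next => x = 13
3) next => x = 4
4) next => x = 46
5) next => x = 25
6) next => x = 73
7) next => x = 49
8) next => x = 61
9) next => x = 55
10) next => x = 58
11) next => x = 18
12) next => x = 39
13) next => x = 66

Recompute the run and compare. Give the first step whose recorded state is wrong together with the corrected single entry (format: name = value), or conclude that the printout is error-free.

step 11, x = 19

Recomputing the run from the initial state:
step 1: x = 70
step 2: x = 13
step 3: x = 4
step 4: x = 46
step 5: x = 25
step 6: x = 73
step 7: x = 49
step 8: x = 61
step 9: x = 55
step 10: x = 58
step 11: x = 19
step 12: x = 1
step 13: x = 10
The first disagreement with the printout is at step 11, where the value should be x = 19.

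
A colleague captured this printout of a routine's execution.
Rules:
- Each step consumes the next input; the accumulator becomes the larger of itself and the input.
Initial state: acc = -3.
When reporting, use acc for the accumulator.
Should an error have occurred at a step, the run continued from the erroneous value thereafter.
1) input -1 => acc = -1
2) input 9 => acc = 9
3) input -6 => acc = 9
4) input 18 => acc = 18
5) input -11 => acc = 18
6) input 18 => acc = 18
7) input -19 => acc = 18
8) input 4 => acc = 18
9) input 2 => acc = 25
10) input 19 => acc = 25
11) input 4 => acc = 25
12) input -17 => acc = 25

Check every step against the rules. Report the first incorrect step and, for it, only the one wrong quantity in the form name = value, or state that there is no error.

step 9, acc = 18

1. acc = max(-3, -1) = -1 (in agreement)
2. acc = max(-1, 9) = 9 (in agreement)
3. acc = max(9, -6) = 9 (confirmed correct)
4. acc = max(9, 18) = 18 (agrees with the printout)
5. acc = max(18, -11) = 18 (checks out)
6. acc = max(18, 18) = 18 (consistent with the printout)
7. acc = max(18, -19) = 18 (no discrepancy)
8. acc = max(18, 4) = 18 (consistent with the printout)
9. acc = max(18, 2) = 18 (a discrepancy with the printout)
So the first discrepancy is step 9, where the right value is acc = 18.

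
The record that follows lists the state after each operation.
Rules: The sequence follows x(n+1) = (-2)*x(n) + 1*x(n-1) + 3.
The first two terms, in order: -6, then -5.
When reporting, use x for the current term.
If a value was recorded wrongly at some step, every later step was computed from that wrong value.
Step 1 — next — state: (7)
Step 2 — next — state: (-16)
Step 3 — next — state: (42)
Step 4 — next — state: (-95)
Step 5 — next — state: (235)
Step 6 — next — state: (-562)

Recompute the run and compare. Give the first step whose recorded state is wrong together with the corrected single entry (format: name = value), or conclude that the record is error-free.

step 4, x = -97

Step 1: x = -2*(-5) + (1)*(-6) + (3) = 7 — consistent with the record.
Step 2: x = -2*(7) + (1)*(-5) + (3) = -16 — consistent with the record.
Step 3: x = -2*(-16) + (1)*(7) + (3) = 42 — confirmed correct.
Step 4: x = -2*(42) + (1)*(-16) + (3) = -97 — the entry is off here.
That makes step 4 the first incorrect line — x = -97 is what it should show.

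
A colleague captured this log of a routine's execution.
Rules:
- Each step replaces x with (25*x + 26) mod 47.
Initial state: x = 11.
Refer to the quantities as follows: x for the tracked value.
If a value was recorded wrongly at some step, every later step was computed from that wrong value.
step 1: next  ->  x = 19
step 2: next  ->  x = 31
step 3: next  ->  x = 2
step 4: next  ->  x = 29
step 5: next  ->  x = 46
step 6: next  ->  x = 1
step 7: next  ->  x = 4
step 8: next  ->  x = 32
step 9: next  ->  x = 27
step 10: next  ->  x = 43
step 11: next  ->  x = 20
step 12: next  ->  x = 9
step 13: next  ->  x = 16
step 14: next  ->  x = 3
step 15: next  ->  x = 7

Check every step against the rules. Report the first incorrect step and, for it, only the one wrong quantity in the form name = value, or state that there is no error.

step 1: x = (25*11 + 26) mod 47 = 19 -> matches
step 2: x = (25*19 + 26) mod 47 = 31 -> same as recorded
step 3: x = (25*31 + 26) mod 47 = 2 -> exactly as logged
step 4: x = (25*2 + 26) mod 47 = 29 -> no discrepancy
step 5: x = (25*29 + 26) mod 47 = 46 -> agrees with the log
step 6: x = (25*46 + 26) mod 47 = 1 -> checks out
step 7: x = (25*1 + 26) mod 47 = 4 -> same as recorded
step 8: x = (25*4 + 26) mod 47 = 32 -> same as recorded
step 9: x = (25*32 + 26) mod 47 = 27 -> checks out
step 10: x = (25*27 + 26) mod 47 = 43 -> verified
step 11: x = (25*43 + 26) mod 47 = 20 -> in agreement
step 12: x = (25*20 + 26) mod 47 = 9 -> verified
step 13: x = (25*9 + 26) mod 47 = 16 -> confirmed correct
step 14: x = (25*16 + 26) mod 47 = 3 -> checks out
step 15: x = (25*3 + 26) mod 47 = 7 -> confirmed correct
Each recorded entry agrees with the recomputation.

no error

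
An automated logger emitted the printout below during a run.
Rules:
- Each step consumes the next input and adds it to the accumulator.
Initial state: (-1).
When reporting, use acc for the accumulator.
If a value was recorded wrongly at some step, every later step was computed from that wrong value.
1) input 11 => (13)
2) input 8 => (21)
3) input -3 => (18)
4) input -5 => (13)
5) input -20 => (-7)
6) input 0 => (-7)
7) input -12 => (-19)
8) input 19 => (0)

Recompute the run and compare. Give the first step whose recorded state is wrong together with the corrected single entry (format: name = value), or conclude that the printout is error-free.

1. acc = -1 + 11 = 10 (first mismatch against the printout)
So the first discrepancy is step 1, where the right value is acc = 10.

step 1, acc = 10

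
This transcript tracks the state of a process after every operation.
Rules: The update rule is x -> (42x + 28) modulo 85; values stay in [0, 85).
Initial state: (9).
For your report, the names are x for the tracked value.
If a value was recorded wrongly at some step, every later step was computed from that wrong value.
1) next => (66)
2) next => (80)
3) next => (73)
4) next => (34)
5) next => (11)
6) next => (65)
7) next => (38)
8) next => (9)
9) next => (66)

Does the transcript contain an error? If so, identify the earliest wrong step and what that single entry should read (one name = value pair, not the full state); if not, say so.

Recomputing the run from the initial state:
step 1: x = 66
step 2: x = 80
step 3: x = 73
step 4: x = 34
step 5: x = 11
step 6: x = 65
step 7: x = 38
step 8: x = 9
step 9: x = 66
This matches the transcript at every step.

no error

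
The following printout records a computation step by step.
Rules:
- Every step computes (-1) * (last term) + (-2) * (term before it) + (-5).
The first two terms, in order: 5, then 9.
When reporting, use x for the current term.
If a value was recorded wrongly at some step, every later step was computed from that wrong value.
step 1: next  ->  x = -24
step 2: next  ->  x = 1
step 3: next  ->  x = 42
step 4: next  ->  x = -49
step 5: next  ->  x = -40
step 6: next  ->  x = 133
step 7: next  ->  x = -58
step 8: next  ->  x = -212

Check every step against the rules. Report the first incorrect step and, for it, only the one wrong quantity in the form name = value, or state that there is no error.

Recomputing the run from the initial state:
step 1: x = -24
step 2: x = 1
step 3: x = 42
step 4: x = -49
step 5: x = -40
step 6: x = 133
step 7: x = -58
step 8: x = -213
The first disagreement with the printout is at step 8, where the value should be x = -213.

step 8, x = -213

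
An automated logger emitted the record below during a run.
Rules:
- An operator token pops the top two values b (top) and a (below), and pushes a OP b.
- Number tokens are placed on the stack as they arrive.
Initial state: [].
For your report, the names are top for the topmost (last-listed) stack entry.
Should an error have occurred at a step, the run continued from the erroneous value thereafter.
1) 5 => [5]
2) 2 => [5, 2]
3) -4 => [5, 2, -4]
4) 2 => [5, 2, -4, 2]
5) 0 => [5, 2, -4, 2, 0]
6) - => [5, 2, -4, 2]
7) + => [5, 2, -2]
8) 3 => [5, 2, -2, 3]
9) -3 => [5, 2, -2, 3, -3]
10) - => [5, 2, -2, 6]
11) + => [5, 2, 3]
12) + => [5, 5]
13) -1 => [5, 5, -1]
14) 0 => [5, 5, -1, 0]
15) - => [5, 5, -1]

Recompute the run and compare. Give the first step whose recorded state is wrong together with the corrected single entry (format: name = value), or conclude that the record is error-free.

Recomputing the run from the initial state:
step 1: [5]
step 2: [5, 2]
step 3: [5, 2, -4]
step 4: [5, 2, -4, 2]
step 5: [5, 2, -4, 2, 0]
step 6: [5, 2, -4, 2]
step 7: [5, 2, -2]
step 8: [5, 2, -2, 3]
step 9: [5, 2, -2, 3, -3]
step 10: [5, 2, -2, 6]
step 11: [5, 2, 4]
step 12: [5, 6]
step 13: [5, 6, -1]
step 14: [5, 6, -1, 0]
step 15: [5, 6, -1]
The first disagreement with the record is at step 11, where the value should be top = 4.

step 11, top = 4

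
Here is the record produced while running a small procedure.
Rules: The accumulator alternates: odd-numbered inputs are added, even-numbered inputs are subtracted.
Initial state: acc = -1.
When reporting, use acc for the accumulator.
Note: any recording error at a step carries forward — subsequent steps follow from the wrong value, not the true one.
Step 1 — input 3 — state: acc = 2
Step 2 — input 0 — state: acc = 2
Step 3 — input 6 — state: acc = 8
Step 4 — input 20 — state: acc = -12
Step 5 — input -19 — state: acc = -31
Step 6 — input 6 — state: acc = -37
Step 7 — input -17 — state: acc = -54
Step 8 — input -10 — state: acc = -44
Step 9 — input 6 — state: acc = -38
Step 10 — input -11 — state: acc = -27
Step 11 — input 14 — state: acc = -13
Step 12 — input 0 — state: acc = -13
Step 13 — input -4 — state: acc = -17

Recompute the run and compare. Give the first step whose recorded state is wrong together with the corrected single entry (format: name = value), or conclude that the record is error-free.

no error

1. acc = -1 + 3 = 2 (checks out)
2. acc = 2 - 0 = 2 (matches)
3. acc = 2 + 6 = 8 (confirmed correct)
4. acc = 8 - 20 = -12 (confirmed correct)
5. acc = -12 + -19 = -31 (agrees with the record)
6. acc = -31 - 6 = -37 (same as recorded)
7. acc = -37 + -17 = -54 (in agreement)
8. acc = -54 - -10 = -44 (same as recorded)
9. acc = -44 + 6 = -38 (no discrepancy)
10. acc = -38 - -11 = -27 (in agreement)
11. acc = -27 + 14 = -13 (agrees with the record)
12. acc = -13 - 0 = -13 (checks out)
13. acc = -13 + -4 = -17 (verified)
Each recorded entry agrees with the recomputation.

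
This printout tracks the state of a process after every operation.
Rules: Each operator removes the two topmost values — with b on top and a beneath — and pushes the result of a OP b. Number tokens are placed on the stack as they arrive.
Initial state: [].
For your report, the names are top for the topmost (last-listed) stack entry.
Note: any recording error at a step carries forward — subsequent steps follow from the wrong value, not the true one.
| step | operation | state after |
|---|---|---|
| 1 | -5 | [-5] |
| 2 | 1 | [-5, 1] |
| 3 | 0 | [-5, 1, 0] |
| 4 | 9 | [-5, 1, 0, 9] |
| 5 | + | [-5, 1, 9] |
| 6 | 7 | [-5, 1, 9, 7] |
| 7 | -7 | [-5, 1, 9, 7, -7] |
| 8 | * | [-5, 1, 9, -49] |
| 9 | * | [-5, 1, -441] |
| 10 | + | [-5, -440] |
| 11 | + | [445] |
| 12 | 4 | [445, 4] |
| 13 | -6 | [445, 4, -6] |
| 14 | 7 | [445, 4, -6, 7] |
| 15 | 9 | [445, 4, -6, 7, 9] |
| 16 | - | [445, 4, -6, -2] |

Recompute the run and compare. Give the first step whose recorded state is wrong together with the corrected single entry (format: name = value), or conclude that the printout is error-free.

Recomputing the run from the initial state:
step 1: [-5]
step 2: [-5, 1]
step 3: [-5, 1, 0]
step 4: [-5, 1, 0, 9]
step 5: [-5, 1, 9]
step 6: [-5, 1, 9, 7]
step 7: [-5, 1, 9, 7, -7]
step 8: [-5, 1, 9, -49]
step 9: [-5, 1, -441]
step 10: [-5, -440]
step 11: [-445]
step 12: [-445, 4]
step 13: [-445, 4, -6]
step 14: [-445, 4, -6, 7]
step 15: [-445, 4, -6, 7, 9]
step 16: [-445, 4, -6, -2]
The first disagreement with the printout is at step 11, where the value should be top = -445.

step 11, top = -445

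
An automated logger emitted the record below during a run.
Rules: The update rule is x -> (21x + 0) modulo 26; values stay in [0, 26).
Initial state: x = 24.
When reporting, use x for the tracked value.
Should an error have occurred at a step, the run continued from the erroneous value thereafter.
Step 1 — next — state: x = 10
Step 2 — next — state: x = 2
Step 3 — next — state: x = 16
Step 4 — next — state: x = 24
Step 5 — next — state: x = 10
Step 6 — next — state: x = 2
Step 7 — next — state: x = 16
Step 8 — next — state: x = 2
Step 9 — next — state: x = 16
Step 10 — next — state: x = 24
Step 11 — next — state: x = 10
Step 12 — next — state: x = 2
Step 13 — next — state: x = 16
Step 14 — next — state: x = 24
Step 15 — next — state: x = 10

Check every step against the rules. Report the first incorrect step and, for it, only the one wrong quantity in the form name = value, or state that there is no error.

Recomputing the run from the initial state:
step 1: x = 10
step 2: x = 2
step 3: x = 16
step 4: x = 24
step 5: x = 10
step 6: x = 2
step 7: x = 16
step 8: x = 24
step 9: x = 10
step 10: x = 2
step 11: x = 16
step 12: x = 24
step 13: x = 10
step 14: x = 2
step 15: x = 16
The first disagreement with the record is at step 8, where the value should be x = 24.

step 8, x = 24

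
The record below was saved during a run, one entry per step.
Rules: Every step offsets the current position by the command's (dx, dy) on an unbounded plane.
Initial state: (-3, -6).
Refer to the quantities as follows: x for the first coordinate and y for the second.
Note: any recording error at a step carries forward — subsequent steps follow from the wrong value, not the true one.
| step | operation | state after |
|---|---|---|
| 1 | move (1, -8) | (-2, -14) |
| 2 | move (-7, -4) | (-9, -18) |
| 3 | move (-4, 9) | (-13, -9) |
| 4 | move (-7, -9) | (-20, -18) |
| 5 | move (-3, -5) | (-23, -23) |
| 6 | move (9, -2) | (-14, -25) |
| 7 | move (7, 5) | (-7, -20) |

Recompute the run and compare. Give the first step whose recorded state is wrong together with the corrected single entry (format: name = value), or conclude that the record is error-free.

no error

Recomputing the run from the initial state:
step 1: x = -2, y = -14
step 2: x = -9, y = -18
step 3: x = -13, y = -9
step 4: x = -20, y = -18
step 5: x = -23, y = -23
step 6: x = -14, y = -25
step 7: x = -7, y = -20
This matches the record at every step.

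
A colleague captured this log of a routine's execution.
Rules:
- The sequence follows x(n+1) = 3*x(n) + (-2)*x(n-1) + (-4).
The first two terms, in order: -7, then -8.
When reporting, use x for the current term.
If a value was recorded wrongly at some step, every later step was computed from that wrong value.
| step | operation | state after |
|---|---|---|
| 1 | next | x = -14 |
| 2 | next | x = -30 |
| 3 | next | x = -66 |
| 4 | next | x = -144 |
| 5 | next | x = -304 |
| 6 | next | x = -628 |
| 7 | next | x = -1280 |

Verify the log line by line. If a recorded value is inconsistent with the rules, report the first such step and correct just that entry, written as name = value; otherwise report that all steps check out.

step 4, x = -142

Recomputing the run from the initial state:
step 1: x = -14
step 2: x = -30
step 3: x = -66
step 4: x = -142
step 5: x = -298
step 6: x = -614
step 7: x = -1250
The first disagreement with the log is at step 4, where the value should be x = -142.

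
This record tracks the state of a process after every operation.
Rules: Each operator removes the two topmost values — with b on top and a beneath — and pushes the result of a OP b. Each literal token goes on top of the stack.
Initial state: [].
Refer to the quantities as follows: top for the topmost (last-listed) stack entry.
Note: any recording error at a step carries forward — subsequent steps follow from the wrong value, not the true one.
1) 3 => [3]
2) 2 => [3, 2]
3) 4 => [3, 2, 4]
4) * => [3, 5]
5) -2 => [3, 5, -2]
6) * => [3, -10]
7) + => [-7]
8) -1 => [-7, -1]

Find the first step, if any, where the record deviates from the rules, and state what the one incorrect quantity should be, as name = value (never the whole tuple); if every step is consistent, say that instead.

1. push 3: top = 3 (in agreement)
2. push 2: top = 2 (exactly as logged)
3. push 4: top = 4 (matches)
4. 2 * 4 = 8 (first mismatch against the record)
Step 4 is the first one off; corrected, top = 8.

step 4, top = 8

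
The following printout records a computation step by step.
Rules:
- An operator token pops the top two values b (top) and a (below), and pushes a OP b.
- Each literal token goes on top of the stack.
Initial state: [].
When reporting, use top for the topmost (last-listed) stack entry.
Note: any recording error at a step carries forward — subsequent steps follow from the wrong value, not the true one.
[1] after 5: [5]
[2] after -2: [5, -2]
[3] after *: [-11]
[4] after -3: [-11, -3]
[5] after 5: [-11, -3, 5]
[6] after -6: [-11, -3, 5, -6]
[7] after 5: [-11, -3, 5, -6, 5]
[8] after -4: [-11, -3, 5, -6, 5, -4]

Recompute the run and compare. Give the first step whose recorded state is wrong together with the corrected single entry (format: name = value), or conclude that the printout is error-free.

Step 1: push 5: top = 5 — in agreement.
Step 2: push -2: top = -2 — no discrepancy.
Step 3: 5 * -2 = -10 — this is not what the printout shows.
First deviation found at step 3; the corrected entry is top = -10.

step 3, top = -10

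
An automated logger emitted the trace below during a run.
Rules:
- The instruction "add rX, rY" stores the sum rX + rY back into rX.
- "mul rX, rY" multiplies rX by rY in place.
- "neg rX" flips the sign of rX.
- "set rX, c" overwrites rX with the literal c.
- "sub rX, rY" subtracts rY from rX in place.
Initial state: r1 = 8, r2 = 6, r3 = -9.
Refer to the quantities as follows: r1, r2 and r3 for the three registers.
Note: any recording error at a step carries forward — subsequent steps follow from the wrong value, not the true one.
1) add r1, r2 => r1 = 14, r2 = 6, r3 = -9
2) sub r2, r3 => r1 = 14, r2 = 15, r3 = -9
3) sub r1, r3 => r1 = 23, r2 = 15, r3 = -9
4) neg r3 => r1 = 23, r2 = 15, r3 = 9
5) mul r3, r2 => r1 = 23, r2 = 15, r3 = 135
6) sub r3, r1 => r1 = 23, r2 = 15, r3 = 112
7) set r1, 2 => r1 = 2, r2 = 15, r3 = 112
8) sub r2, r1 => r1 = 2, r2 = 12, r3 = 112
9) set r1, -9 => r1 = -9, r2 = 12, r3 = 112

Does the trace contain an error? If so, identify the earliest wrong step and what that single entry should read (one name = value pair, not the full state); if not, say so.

step 8, r2 = 13

Recomputing the run from the initial state:
step 1: r1 = 14, r2 = 6, r3 = -9
step 2: r1 = 14, r2 = 15, r3 = -9
step 3: r1 = 23, r2 = 15, r3 = -9
step 4: r1 = 23, r2 = 15, r3 = 9
step 5: r1 = 23, r2 = 15, r3 = 135
step 6: r1 = 23, r2 = 15, r3 = 112
step 7: r1 = 2, r2 = 15, r3 = 112
step 8: r1 = 2, r2 = 13, r3 = 112
step 9: r1 = -9, r2 = 13, r3 = 112
The first disagreement with the trace is at step 8, where the value should be r2 = 13.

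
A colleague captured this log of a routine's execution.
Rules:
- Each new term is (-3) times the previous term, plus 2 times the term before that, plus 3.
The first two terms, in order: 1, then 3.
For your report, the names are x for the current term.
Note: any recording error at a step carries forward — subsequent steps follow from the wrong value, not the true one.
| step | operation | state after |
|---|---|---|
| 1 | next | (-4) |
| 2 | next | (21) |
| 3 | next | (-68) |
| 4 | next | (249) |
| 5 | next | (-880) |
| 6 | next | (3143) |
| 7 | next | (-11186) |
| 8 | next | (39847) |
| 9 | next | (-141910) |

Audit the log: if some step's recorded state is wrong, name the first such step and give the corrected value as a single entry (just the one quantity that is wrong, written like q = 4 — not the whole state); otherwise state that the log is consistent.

1. x = -3*(3) + (2)*(1) + (3) = -4 (agrees with the log)
2. x = -3*(-4) + (2)*(3) + (3) = 21 (same as recorded)
3. x = -3*(21) + (2)*(-4) + (3) = -68 (checks out)
4. x = -3*(-68) + (2)*(21) + (3) = 249 (checks out)
5. x = -3*(249) + (2)*(-68) + (3) = -880 (consistent with the log)
6. x = -3*(-880) + (2)*(249) + (3) = 3141 (the entry is off here)
The audit stops at step 6: the recorded entry is wrong and should be x = 3141.

step 6, x = 3141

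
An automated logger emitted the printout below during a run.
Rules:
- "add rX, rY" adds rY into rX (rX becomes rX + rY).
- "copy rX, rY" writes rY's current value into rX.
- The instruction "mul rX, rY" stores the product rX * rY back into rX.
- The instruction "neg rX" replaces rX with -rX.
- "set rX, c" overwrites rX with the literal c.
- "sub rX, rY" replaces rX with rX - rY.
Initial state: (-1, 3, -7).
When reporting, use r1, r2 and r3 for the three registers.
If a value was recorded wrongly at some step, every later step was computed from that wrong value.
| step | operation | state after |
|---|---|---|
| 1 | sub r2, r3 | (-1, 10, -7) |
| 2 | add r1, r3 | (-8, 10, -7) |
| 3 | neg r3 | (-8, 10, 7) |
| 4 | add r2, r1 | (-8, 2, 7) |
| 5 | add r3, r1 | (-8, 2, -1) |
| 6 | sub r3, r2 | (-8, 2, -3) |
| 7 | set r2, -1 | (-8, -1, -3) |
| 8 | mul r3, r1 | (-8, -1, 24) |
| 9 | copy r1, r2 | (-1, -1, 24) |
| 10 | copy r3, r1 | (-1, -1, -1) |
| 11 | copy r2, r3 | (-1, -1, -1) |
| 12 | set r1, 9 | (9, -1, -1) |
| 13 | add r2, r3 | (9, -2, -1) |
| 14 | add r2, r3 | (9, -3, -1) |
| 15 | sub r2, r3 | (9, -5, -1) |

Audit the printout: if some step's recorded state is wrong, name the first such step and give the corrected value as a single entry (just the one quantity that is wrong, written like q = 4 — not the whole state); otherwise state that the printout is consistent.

step 15, r2 = -2

Recomputing the run from the initial state:
step 1: r1 = -1, r2 = 10, r3 = -7
step 2: r1 = -8, r2 = 10, r3 = -7
step 3: r1 = -8, r2 = 10, r3 = 7
step 4: r1 = -8, r2 = 2, r3 = 7
step 5: r1 = -8, r2 = 2, r3 = -1
step 6: r1 = -8, r2 = 2, r3 = -3
step 7: r1 = -8, r2 = -1, r3 = -3
step 8: r1 = -8, r2 = -1, r3 = 24
step 9: r1 = -1, r2 = -1, r3 = 24
step 10: r1 = -1, r2 = -1, r3 = -1
step 11: r1 = -1, r2 = -1, r3 = -1
step 12: r1 = 9, r2 = -1, r3 = -1
step 13: r1 = 9, r2 = -2, r3 = -1
step 14: r1 = 9, r2 = -3, r3 = -1
step 15: r1 = 9, r2 = -2, r3 = -1
The first disagreement with the printout is at step 15, where the value should be r2 = -2.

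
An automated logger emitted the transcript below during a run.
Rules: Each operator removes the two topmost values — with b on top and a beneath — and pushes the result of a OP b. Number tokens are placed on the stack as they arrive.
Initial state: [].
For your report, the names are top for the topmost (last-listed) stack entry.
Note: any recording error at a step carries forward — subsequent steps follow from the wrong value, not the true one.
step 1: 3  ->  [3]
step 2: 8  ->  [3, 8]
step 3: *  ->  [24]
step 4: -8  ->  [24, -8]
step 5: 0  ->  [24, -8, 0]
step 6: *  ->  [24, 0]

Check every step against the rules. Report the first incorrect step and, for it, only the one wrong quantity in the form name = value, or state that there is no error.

no error

Recomputing the run from the initial state:
step 1: [3]
step 2: [3, 8]
step 3: [24]
step 4: [24, -8]
step 5: [24, -8, 0]
step 6: [24, 0]
This matches the transcript at every step.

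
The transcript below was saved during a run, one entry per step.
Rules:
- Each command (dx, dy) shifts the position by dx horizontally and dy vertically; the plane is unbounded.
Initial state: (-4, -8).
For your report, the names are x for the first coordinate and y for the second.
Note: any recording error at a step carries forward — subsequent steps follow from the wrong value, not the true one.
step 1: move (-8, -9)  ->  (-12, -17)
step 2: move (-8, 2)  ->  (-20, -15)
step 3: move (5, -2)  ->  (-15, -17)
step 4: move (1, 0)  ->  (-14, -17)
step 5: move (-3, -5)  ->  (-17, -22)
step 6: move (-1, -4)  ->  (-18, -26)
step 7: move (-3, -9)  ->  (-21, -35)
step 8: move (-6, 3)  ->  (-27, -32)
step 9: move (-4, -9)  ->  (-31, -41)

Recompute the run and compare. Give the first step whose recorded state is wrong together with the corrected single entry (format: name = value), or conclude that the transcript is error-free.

1. x = -4 + (-8) = -12, y = -8 + (-9) = -17 (agrees with the transcript)
2. x = -12 + (-8) = -20, y = -17 + (2) = -15 (in agreement)
3. x = -20 + (5) = -15, y = -15 + (-2) = -17 (consistent with the transcript)
4. x = -15 + (1) = -14, y = -17 + (0) = -17 (same as recorded)
5. x = -14 + (-3) = -17, y = -17 + (-5) = -22 (checks out)
6. x = -17 + (-1) = -18, y = -22 + (-4) = -26 (consistent with the transcript)
7. x = -18 + (-3) = -21, y = -26 + (-9) = -35 (verified)
8. x = -21 + (-6) = -27, y = -35 + (3) = -32 (agrees with the transcript)
9. x = -27 + (-4) = -31, y = -32 + (-9) = -41 (matches)
Each recorded entry agrees with the recomputation.

no error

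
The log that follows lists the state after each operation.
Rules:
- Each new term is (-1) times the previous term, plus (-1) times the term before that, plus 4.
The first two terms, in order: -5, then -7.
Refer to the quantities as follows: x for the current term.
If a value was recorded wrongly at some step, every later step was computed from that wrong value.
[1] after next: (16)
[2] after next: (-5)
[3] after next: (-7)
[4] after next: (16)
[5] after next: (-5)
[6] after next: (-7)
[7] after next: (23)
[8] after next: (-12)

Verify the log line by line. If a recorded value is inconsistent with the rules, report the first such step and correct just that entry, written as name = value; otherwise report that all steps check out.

step 7, x = 16

1. x = -1*(-7) + (-1)*(-5) + (4) = 16 (verified)
2. x = -1*(16) + (-1)*(-7) + (4) = -5 (agrees with the log)
3. x = -1*(-5) + (-1)*(16) + (4) = -7 (in agreement)
4. x = -1*(-7) + (-1)*(-5) + (4) = 16 (confirmed correct)
5. x = -1*(16) + (-1)*(-7) + (4) = -5 (exactly as logged)
6. x = -1*(-5) + (-1)*(16) + (4) = -7 (matches)
7. x = -1*(-7) + (-1)*(-5) + (4) = 16 (this is not what the log shows)
So the first discrepancy is step 7, where the right value is x = 16.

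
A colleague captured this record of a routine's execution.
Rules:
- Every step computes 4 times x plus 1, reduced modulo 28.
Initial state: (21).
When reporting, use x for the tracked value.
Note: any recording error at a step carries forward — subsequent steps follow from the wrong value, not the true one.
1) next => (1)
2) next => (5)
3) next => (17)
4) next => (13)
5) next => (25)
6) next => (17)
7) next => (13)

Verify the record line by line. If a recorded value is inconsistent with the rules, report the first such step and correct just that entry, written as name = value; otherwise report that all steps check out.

step 3, x = 21

1. x = (4*21 + 1) mod 28 = 1 (in agreement)
2. x = (4*1 + 1) mod 28 = 5 (exactly as logged)
3. x = (4*5 + 1) mod 28 = 21 (the record disagrees here)
So the first discrepancy is step 3, where the right value is x = 21.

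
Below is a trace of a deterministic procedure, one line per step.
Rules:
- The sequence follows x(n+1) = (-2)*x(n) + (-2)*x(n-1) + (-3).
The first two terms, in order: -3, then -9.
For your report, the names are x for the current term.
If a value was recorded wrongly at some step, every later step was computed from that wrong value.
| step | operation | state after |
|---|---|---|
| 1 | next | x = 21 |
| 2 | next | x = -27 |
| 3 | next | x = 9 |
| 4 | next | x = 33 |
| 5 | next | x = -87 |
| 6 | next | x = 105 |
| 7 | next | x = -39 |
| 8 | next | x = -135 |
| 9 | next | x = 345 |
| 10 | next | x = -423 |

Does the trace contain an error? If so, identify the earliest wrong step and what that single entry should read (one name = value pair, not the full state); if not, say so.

no error

step 1: x = -2*(-9) + (-2)*(-3) + (-3) = 21 -> agrees with the trace
step 2: x = -2*(21) + (-2)*(-9) + (-3) = -27 -> exactly as logged
step 3: x = -2*(-27) + (-2)*(21) + (-3) = 9 -> exactly as logged
step 4: x = -2*(9) + (-2)*(-27) + (-3) = 33 -> exactly as logged
step 5: x = -2*(33) + (-2)*(9) + (-3) = -87 -> verified
step 6: x = -2*(-87) + (-2)*(33) + (-3) = 105 -> same as recorded
step 7: x = -2*(105) + (-2)*(-87) + (-3) = -39 -> confirmed correct
step 8: x = -2*(-39) + (-2)*(105) + (-3) = -135 -> no discrepancy
step 9: x = -2*(-135) + (-2)*(-39) + (-3) = 345 -> same as recorded
step 10: x = -2*(345) + (-2)*(-135) + (-3) = -423 -> matches
The recomputation confirms every line.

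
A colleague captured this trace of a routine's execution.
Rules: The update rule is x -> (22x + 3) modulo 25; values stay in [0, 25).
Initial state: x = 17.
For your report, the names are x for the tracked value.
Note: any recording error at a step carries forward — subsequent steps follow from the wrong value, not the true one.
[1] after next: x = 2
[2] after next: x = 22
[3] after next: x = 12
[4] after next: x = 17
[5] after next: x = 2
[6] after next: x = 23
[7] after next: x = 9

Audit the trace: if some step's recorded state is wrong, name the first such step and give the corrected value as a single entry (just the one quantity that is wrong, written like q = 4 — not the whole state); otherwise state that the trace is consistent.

step 6, x = 22

step 1: x = (22*17 + 3) mod 25 = 2 -> verified
step 2: x = (22*2 + 3) mod 25 = 22 -> exactly as logged
step 3: x = (22*22 + 3) mod 25 = 12 -> checks out
step 4: x = (22*12 + 3) mod 25 = 17 -> matches
step 5: x = (22*17 + 3) mod 25 = 2 -> checks out
step 6: x = (22*2 + 3) mod 25 = 22 -> the recorded entry deviates here
The earliest wrong entry is at step 6: it should read x = 22.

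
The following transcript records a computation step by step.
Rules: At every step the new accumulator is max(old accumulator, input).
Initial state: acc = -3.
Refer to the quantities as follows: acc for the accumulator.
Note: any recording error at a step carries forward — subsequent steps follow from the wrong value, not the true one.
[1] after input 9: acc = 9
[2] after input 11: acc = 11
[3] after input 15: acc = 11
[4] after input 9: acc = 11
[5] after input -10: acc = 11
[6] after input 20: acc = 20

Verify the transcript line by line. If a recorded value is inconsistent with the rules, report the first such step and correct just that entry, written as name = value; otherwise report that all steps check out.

step 3, acc = 15

step 1: acc = max(-3, 9) = 9 -> no discrepancy
step 2: acc = max(9, 11) = 11 -> exactly as logged
step 3: acc = max(11, 15) = 15 -> this is not what the transcript shows
The earliest wrong entry is at step 3: it should read acc = 15.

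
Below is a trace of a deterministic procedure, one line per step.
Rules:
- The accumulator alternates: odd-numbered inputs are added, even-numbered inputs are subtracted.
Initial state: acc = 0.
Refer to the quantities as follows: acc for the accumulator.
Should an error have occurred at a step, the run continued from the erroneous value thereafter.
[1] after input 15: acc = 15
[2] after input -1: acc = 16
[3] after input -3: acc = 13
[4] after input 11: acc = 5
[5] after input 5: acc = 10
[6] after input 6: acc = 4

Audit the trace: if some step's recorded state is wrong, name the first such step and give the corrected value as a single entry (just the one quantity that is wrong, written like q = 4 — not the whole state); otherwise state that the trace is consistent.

step 4, acc = 2

Recomputing the run from the initial state:
step 1: acc = 15
step 2: acc = 16
step 3: acc = 13
step 4: acc = 2
step 5: acc = 7
step 6: acc = 1
The first disagreement with the trace is at step 4, where the value should be acc = 2.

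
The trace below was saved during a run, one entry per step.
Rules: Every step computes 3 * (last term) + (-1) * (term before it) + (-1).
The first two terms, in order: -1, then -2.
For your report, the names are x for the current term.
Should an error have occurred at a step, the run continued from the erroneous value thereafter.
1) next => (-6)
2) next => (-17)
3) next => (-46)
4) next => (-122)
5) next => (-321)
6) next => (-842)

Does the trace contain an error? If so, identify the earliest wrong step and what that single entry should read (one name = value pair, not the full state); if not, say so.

no error

Step 1: x = 3*(-2) + (-1)*(-1) + (-1) = -6 — confirmed correct.
Step 2: x = 3*(-6) + (-1)*(-2) + (-1) = -17 — no discrepancy.
Step 3: x = 3*(-17) + (-1)*(-6) + (-1) = -46 — same as recorded.
Step 4: x = 3*(-46) + (-1)*(-17) + (-1) = -122 — in agreement.
Step 5: x = 3*(-122) + (-1)*(-46) + (-1) = -321 — agrees with the trace.
Step 6: x = 3*(-321) + (-1)*(-122) + (-1) = -842 — checks out.
The recomputation confirms every line.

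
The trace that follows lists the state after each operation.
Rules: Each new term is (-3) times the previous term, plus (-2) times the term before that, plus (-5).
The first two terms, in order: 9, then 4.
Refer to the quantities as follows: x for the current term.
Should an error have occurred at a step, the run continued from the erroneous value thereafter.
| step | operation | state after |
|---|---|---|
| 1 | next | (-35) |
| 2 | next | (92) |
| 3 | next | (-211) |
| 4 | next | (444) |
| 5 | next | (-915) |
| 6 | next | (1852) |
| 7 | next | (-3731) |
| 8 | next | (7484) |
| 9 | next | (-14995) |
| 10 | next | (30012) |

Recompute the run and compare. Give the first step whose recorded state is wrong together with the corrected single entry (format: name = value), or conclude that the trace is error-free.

Recomputing the run from the initial state:
step 1: x = -35
step 2: x = 92
step 3: x = -211
step 4: x = 444
step 5: x = -915
step 6: x = 1852
step 7: x = -3731
step 8: x = 7484
step 9: x = -14995
step 10: x = 30012
This matches the trace at every step.

no error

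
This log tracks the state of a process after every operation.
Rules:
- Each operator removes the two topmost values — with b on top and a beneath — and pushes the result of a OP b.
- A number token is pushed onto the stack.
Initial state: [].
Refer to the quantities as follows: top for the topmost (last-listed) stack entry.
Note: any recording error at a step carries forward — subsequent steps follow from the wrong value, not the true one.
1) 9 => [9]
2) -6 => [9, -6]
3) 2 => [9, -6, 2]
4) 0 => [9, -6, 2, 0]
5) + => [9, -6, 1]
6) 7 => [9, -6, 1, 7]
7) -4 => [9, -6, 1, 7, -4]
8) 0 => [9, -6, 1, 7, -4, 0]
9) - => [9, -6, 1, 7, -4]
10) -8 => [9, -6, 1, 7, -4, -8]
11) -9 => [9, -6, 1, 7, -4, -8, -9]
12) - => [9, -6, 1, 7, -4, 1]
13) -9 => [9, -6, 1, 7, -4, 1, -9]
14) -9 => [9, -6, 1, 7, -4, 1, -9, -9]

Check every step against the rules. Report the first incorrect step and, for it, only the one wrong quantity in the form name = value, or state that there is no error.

Recomputing the run from the initial state:
step 1: [9]
step 2: [9, -6]
step 3: [9, -6, 2]
step 4: [9, -6, 2, 0]
step 5: [9, -6, 2]
step 6: [9, -6, 2, 7]
step 7: [9, -6, 2, 7, -4]
step 8: [9, -6, 2, 7, -4, 0]
step 9: [9, -6, 2, 7, -4]
step 10: [9, -6, 2, 7, -4, -8]
step 11: [9, -6, 2, 7, -4, -8, -9]
step 12: [9, -6, 2, 7, -4, 1]
step 13: [9, -6, 2, 7, -4, 1, -9]
step 14: [9, -6, 2, 7, -4, 1, -9, -9]
The first disagreement with the log is at step 5, where the value should be top = 2.

step 5, top = 2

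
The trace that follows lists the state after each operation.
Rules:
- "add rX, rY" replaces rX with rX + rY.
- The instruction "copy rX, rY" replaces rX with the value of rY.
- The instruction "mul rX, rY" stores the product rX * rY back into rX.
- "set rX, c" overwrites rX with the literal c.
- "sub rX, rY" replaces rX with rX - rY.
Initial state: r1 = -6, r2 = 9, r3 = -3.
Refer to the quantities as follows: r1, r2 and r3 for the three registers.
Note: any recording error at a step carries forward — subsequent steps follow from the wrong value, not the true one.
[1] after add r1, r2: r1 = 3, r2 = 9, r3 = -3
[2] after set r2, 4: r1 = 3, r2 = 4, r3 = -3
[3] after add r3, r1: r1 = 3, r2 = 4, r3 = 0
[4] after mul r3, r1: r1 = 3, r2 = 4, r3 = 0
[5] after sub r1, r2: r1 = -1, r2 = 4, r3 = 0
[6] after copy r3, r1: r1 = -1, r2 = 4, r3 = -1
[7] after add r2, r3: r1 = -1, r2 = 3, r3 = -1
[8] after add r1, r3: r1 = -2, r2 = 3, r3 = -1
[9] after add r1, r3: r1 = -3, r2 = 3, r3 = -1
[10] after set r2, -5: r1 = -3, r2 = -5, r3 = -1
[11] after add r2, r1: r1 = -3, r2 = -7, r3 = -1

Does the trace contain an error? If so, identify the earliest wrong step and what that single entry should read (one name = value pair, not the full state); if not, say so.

step 1: r1 = -6 + 9 = 3 -> exactly as logged
step 2: r2 = 4 -> same as recorded
step 3: r3 = -3 + 3 = 0 -> in agreement
step 4: r3 = 0 * 3 = 0 -> confirmed correct
step 5: r1 = 3 - 4 = -1 -> agrees with the trace
step 6: r3 = -1 -> confirmed correct
step 7: r2 = 4 + -1 = 3 -> no discrepancy
step 8: r1 = -1 + -1 = -2 -> matches
step 9: r1 = -2 + -1 = -3 -> same as recorded
step 10: r2 = -5 -> checks out
step 11: r2 = -5 + -3 = -8 -> the trace disagrees here
Step 11 is the first one off; corrected, r2 = -8.

step 11, r2 = -8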